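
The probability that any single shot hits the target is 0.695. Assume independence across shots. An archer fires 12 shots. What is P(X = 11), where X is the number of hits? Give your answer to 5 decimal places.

0.06688

X ~ Binomial(n=12, p=0.695).
P(X=11) = C(12,11) · p^11 · (1−p)^1
= 12 · 0.018274 · 0.305 = 0.0668827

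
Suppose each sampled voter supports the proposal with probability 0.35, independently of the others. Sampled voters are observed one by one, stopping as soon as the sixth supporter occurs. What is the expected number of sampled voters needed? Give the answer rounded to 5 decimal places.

17.14286

Y = total sampled voters until the sixth success; negative binomial with r=6, p=0.35.
E[Y] = r / p = 6 / 0.35 = 17.1428571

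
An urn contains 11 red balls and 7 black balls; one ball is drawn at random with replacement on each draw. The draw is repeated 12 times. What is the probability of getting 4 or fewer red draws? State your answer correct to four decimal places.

0.0485

X ~ Binomial(12, 0.611111); P(X ≤ 4) = Σ C(12,k) p^k (1−p)^(12−k) over k:
  k=0: C(12,0)·0.611111^0·0.388889^12 = 0.000012
  k=1: C(12,1)·0.611111^1·0.388889^11 = 0.000226
  k=2: C(12,2)·0.611111^2·0.388889^10 = 0.001950
  k=3: C(12,3)·0.611111^3·0.388889^9 = 0.010214
  k=4: C(12,4)·0.611111^4·0.388889^8 = 0.036115
Total = 0.048517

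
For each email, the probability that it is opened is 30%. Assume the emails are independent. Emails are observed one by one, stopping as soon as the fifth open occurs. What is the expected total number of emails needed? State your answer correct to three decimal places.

Y = total emails until the fifth success; negative binomial with r=5, p=0.30.
E[Y] = r / p = 5 / 0.30 = 16.66667

16.667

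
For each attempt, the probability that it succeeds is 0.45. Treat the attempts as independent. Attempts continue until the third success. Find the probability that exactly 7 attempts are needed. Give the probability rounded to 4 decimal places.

0.1251

Y = trial on which the third success occurs; negative binomial, r=3, p=0.45.
P(Y=7) = C(6,2) · p^3 · (1−p)^4
= 15 · 0.091125 · 0.091506 = 0.125078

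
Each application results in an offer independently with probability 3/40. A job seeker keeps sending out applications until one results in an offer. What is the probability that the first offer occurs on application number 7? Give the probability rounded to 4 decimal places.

0.0470

Geometric (trials to first success), p = 0.075.
P(Y = 7) = (1−p)^6 · p = 0.6264 · 0.075 = 0.046980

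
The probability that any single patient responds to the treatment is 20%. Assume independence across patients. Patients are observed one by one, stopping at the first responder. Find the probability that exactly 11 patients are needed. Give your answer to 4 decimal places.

Geometric (trials to first success), p = 0.20.
P(Y = 11) = (1−p)^10 · p = 0.10737 · 0.20 = 0.021475

0.0215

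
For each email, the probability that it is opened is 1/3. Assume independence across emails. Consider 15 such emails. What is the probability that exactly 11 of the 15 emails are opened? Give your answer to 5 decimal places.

X ~ Binomial(n=15, p=0.333333).
P(X=11) = C(15,11) · p^11 · (1−p)^4
= 1365 · 5.645e-06 · 0.19753 = 0.0015221

0.00152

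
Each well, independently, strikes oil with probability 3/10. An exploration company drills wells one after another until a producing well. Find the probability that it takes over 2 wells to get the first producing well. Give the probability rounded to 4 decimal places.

0.4900

Y = number of wells to the first success; geometric, p = 0.30.
P(Y > 2) = P(first 2 all fail) = (1−p)^2 = 0.490000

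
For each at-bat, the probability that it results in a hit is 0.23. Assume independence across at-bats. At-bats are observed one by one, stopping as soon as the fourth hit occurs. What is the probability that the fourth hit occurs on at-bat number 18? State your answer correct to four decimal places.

0.0490

Y = trial on which the fourth success occurs; negative binomial, r=4, p=0.23.
P(Y=18) = C(17,3) · p^4 · (1−p)^14
= 680 · 0.0027984 · 0.025756 = 0.049011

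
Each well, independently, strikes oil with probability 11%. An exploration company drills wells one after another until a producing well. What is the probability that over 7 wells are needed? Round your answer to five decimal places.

0.44231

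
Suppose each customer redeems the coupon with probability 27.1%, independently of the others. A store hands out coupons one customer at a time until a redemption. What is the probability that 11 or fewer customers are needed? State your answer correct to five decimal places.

0.96910

Y = number of customers to the first success; geometric, p = 0.271.
P(Y ≤ 11) = 1 − (1−p)^11 = 1 − 0.0309032 = 0.9690968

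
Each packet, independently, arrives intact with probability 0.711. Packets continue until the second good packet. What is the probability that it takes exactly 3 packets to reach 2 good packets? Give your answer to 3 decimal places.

0.292

Y = trial on which the second success occurs; negative binomial, r=2, p=0.711.
P(Y=3) = C(2,1) · p^2 · (1−p)^1
= 2 · 0.50552 · 0.289 = 0.29219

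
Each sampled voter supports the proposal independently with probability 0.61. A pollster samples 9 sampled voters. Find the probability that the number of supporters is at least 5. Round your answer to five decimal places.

X ~ Binomial(9, 0.61); P(X ≥ 5) = Σ C(9,k) p^k (1−p)^(9−k) over k:
  k=5: C(9,5)·0.61^5·0.39^4 = 0.2461944
  k=6: C(9,6)·0.61^6·0.39^3 = 0.2567155
  k=7: C(9,7)·0.61^7·0.39^2 = 0.1720840
  k=8: C(9,8)·0.61^8·0.39^1 = 0.0672893
  k=9: C(9,9)·0.61^9·0.39^0 = 0.0116941
Total = 0.7539773

0.75398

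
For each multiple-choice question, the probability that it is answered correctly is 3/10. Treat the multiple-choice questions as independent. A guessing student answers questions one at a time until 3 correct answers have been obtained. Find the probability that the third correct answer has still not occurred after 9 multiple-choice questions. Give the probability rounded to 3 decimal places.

0.463

Needing more than 9 multiple-choice questions ⇔ fewer than 3 successes in the first 9. With X ~ Binomial(9, 0.30), P(Y > 9) = P(X ≤ 2).
  k=0: C(9,0)·0.30^0·0.70^9 = 0.04035
  k=1: C(9,1)·0.30^1·0.70^8 = 0.15565
  k=2: C(9,2)·0.30^2·0.70^7 = 0.26683
P(X ≤ 2) = 0.46283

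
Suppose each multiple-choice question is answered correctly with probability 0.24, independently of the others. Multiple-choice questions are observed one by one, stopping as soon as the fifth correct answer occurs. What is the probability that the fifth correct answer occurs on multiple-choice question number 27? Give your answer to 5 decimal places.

Y = trial on which the fifth success occurs; negative binomial, r=5, p=0.24.
P(Y=27) = C(26,4) · p^5 · (1−p)^22
= 14950 · 0.00079626 · 0.0023873 = 0.0284182

0.02842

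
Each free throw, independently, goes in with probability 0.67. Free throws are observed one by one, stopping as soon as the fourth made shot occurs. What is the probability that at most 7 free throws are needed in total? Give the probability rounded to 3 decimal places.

Finishing within 7 free throws ⇔ at least 4 successes in the first 7. With X ~ Binomial(7, 0.67), P(Y ≤ 7) = 1 − P(X ≤ 3).
  k=0: C(7,0)·0.67^0·0.33^7 = 0.00043
  k=1: C(7,1)·0.67^1·0.33^6 = 0.00606
  k=2: C(7,2)·0.67^2·0.33^5 = 0.03689
  k=3: C(7,3)·0.67^3·0.33^4 = 0.12484
1 − 0.16821 = 0.83179

0.832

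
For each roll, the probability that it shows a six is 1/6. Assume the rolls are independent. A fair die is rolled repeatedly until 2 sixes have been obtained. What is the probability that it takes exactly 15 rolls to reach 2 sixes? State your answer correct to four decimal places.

0.0363

Y = trial on which the second success occurs; negative binomial, r=2, p=0.166667.
P(Y=15) = C(14,1) · p^2 · (1−p)^13
= 14 · 0.027778 · 0.093464 = 0.036347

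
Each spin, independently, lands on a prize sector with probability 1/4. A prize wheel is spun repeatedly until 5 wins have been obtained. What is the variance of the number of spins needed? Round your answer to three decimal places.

60.000

Y = total spins until the fifth success; negative binomial with r=5, p=0.25.
Var(Y) = r(1−p)/p² = 5·0.75 / 0.25² = 60.00000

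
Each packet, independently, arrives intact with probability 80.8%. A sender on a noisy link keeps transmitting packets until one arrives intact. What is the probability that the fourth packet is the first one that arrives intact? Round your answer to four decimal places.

0.0057

Geometric (trials to first success), p = 0.808.
P(Y = 4) = (1−p)^3 · p = 0.0070779 · 0.808 = 0.005719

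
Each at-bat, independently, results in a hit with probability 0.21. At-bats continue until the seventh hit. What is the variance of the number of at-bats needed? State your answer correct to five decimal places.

125.39683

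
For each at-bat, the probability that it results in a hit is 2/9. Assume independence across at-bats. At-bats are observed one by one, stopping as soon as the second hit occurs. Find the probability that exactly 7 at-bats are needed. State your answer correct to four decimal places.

Y = trial on which the second success occurs; negative binomial, r=2, p=0.222222.
P(Y=7) = C(6,1) · p^2 · (1−p)^5
= 6 · 0.049383 · 0.28463 = 0.084334

0.0843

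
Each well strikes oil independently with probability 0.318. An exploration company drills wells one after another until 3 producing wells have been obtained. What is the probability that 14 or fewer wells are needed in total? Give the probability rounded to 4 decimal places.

0.8714

Finishing within 14 wells ⇔ at least 3 successes in the first 14. With X ~ Binomial(14, 0.318), P(Y ≤ 14) = 1 − P(X ≤ 2).
  k=0: C(14,0)·0.318^0·0.682^14 = 0.004710
  k=1: C(14,1)·0.318^1·0.682^13 = 0.030743
  k=2: C(14,2)·0.318^2·0.682^12 = 0.093177
1 − 0.128630 = 0.871370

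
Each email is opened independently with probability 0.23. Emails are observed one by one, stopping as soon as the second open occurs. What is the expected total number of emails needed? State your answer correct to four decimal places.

8.6957

Y = total emails until the second success; negative binomial with r=2, p=0.23.
E[Y] = r / p = 2 / 0.23 = 8.695652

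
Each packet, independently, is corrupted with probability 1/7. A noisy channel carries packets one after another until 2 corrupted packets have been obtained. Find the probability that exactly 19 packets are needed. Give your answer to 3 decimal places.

Y = trial on which the second success occurs; negative binomial, r=2, p=0.142857.
P(Y=19) = C(18,1) · p^2 · (1−p)^17
= 18 · 0.020408 · 0.072762 = 0.02673

0.027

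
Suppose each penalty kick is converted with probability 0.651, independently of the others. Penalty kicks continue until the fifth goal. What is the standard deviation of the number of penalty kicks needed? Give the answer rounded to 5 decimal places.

2.02916

Y = total penalty kicks until the fifth success; negative binomial with r=5, p=0.651.
SD(Y) = √[r(1−p)/p²] = √(4.1174985) = 2.0291620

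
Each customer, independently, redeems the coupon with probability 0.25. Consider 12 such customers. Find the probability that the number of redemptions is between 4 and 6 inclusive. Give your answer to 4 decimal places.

0.3370

X ~ Binomial(12, 0.25); P(4 ≤ X ≤ 6) = Σ C(12,k) p^k (1−p)^(12−k) over k:
  k=4: C(12,4)·0.25^4·0.75^8 = 0.193578
  k=5: C(12,5)·0.25^5·0.75^7 = 0.103241
  k=6: C(12,6)·0.25^6·0.75^6 = 0.040149
Total = 0.336969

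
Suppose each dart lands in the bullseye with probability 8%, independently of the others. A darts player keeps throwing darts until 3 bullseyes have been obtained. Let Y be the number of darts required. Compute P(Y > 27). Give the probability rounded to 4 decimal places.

0.6318

Needing more than 27 darts ⇔ fewer than 3 successes in the first 27. With X ~ Binomial(27, 0.08), P(Y > 27) = P(X ≤ 2).
  k=0: C(27,0)·0.08^0·0.92^27 = 0.105262
  k=1: C(27,1)·0.08^1·0.92^26 = 0.247137
  k=2: C(27,2)·0.08^2·0.92^25 = 0.279372
P(X ≤ 2) = 0.631771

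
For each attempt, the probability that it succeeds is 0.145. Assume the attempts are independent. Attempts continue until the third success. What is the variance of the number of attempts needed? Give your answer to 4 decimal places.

121.9976

Y = total attempts until the third success; negative binomial with r=3, p=0.145.
Var(Y) = r(1−p)/p² = 3·0.855 / 0.145² = 121.997622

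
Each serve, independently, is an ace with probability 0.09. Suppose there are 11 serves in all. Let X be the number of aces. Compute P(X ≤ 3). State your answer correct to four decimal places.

0.9871

X ~ Binomial(11, 0.09); P(X ≤ 3) = Σ C(11,k) p^k (1−p)^(11−k) over k:
  k=0: C(11,0)·0.09^0·0.91^11 = 0.354369
  k=1: C(11,1)·0.09^1·0.91^10 = 0.385522
  k=2: C(11,2)·0.09^2·0.91^9 = 0.190643
  k=3: C(11,3)·0.09^3·0.91^8 = 0.056564
Total = 0.987098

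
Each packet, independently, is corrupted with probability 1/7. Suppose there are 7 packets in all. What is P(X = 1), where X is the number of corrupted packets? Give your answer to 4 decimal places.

X ~ Binomial(n=7, p=0.142857).
P(X=1) = C(7,1) · p^1 · (1−p)^6
= 7 · 0.14286 · 0.39657 = 0.396569

0.3966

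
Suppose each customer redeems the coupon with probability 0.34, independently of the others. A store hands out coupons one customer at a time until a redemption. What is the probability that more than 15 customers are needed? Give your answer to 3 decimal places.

0.002

Y = number of customers to the first success; geometric, p = 0.34.
P(Y > 15) = P(first 15 all fail) = (1−p)^15 = 0.00196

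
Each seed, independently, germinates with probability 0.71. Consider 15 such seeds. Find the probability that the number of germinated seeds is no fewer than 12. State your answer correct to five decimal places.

0.32684

X ~ Binomial(15, 0.71); P(X ≥ 12) = Σ C(15,k) p^k (1−p)^(15−k) over k:
  k=12: C(15,12)·0.71^12·0.29^3 = 0.1820982
  k=13: C(15,13)·0.71^13·0.29^2 = 0.1028830
  k=14: C(15,14)·0.71^14·0.29^1 = 0.0359837
  k=15: C(15,15)·0.71^15·0.29^0 = 0.0058732
Total = 0.3268381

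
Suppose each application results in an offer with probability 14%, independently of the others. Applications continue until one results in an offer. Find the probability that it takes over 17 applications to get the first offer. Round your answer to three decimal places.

Y = number of applications to the first success; geometric, p = 0.14.
P(Y > 17) = P(first 17 all fail) = (1−p)^17 = 0.07700

0.077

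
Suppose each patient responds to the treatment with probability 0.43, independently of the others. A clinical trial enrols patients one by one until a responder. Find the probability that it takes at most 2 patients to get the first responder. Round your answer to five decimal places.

Y = number of patients to the first success; geometric, p = 0.43.
P(Y ≤ 2) = 1 − (1−p)^2 = 1 − 0.3249000 = 0.6751000

0.67510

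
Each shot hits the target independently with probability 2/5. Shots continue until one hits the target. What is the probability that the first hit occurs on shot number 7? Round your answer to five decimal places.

0.01866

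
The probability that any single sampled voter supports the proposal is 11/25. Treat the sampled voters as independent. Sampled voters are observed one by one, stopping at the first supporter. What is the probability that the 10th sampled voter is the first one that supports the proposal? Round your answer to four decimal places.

0.0024

Geometric (trials to first success), p = 0.44.
P(Y = 10) = (1−p)^9 · p = 0.0054162 · 0.44 = 0.002383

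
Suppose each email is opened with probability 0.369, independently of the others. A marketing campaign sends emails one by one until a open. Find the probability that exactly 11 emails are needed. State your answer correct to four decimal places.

Geometric (trials to first success), p = 0.369.
P(Y = 11) = (1−p)^10 · p = 0.010007 · 0.369 = 0.003692

0.0037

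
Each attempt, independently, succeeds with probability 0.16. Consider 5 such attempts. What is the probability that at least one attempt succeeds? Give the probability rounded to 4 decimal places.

P(at least one) = 1 − P(none) = 1 − (1 − 0.16)^5
= 1 − 0.418212 = 0.581788

0.5818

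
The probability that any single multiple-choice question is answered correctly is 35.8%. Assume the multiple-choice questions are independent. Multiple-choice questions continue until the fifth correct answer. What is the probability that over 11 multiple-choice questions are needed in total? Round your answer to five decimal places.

0.64722

Needing more than 11 multiple-choice questions ⇔ fewer than 5 successes in the first 11. With X ~ Binomial(11, 0.358), P(Y > 11) = P(X ≤ 4).
  k=0: C(11,0)·0.358^0·0.642^11 = 0.0076363
  k=1: C(11,1)·0.358^1·0.642^10 = 0.0468410
  k=2: C(11,2)·0.358^2·0.642^9 = 0.1306002
  k=3: C(11,3)·0.358^3·0.642^8 = 0.2184808
  k=4: C(11,4)·0.358^4·0.642^7 = 0.2436639
P(X ≤ 4) = 0.6472223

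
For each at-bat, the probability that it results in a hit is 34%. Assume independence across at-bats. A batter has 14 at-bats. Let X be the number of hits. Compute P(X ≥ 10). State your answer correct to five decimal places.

X ~ Binomial(14, 0.34); P(X ≥ 10) = Σ C(14,k) p^k (1−p)^(14−k) over k:
  k=10: C(14,10)·0.34^10·0.66^4 = 0.0039210
  k=11: C(14,11)·0.34^11·0.66^3 = 0.0007345
  k=12: C(14,12)·0.34^12·0.66^2 = 0.0000946
  k=13: C(14,13)·0.34^13·0.66^1 = 0.0000075
  k=14: C(14,14)·0.34^14·0.66^0 = 0.0000003
Total = 0.0047579

0.00476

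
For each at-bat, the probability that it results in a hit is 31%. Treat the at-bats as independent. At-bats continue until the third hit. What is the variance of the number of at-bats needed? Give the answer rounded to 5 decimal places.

21.54006

Y = total at-bats until the third success; negative binomial with r=3, p=0.31.
Var(Y) = r(1−p)/p² = 3·0.69 / 0.31² = 21.5400624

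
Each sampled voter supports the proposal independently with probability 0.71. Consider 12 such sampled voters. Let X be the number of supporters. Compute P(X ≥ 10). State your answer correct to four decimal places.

X ~ Binomial(12, 0.71); P(X ≥ 10) = Σ C(12,k) p^k (1−p)^(12−k) over k:
  k=10: C(12,10)·0.71^10·0.29^2 = 0.180686
  k=11: C(12,11)·0.71^11·0.29^1 = 0.080431
  k=12: C(12,12)·0.71^12·0.29^0 = 0.016410
Total = 0.277526

0.2775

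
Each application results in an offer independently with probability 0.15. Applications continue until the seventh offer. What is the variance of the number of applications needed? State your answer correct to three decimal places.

Y = total applications until the seventh success; negative binomial with r=7, p=0.15.
Var(Y) = r(1−p)/p² = 7·0.85 / 0.15² = 264.44444

264.444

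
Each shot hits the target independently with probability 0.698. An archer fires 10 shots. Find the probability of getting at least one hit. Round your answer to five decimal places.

0.99999

P(at least one) = 1 − P(none) = 1 − (1 − 0.698)^10
= 1 − 0.0000063 = 0.9999937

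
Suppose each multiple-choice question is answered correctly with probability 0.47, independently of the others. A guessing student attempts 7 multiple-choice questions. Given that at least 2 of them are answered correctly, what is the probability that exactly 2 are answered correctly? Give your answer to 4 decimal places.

0.2119

X ~ Binomial(7, 0.47). Want P(X=2 | X≥2) = P(X=2) / P(X≥2).
P(X=2) = C(7,2)·0.47^2·0.53^5 = 0.193997
P(X≥2) = 1 − 0.011747 − 0.072921 = 0.915332
Ratio = 0.193997 / 0.915332 = 0.211941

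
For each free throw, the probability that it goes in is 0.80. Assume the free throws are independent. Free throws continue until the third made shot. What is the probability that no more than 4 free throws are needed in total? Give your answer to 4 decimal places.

Finishing within 4 free throws ⇔ at least 3 successes in the first 4. With X ~ Binomial(4, 0.80), P(Y ≤ 4) = 1 − P(X ≤ 2).
  k=0: C(4,0)·0.80^0·0.20^4 = 0.001600
  k=1: C(4,1)·0.80^1·0.20^3 = 0.025600
  k=2: C(4,2)·0.80^2·0.20^2 = 0.153600
1 − 0.180800 = 0.819200

0.8192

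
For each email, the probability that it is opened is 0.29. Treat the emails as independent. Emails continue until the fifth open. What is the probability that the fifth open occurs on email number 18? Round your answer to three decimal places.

Y = trial on which the fifth success occurs; negative binomial, r=5, p=0.29.
P(Y=18) = C(17,4) · p^5 · (1−p)^13
= 2380 · 0.0020511 · 0.011651 = 0.05688

0.057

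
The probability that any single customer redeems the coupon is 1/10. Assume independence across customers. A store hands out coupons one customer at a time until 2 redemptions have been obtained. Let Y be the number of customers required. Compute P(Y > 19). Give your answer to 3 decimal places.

0.420

Needing more than 19 customers ⇔ fewer than 2 successes in the first 19. With X ~ Binomial(19, 0.10), P(Y > 19) = P(X ≤ 1).
  k=0: C(19,0)·0.10^0·0.90^19 = 0.13509
  k=1: C(19,1)·0.10^1·0.90^18 = 0.28518
P(X ≤ 1) = 0.42026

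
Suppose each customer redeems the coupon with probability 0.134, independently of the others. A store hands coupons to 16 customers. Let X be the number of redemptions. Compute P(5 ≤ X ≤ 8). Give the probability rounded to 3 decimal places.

X ~ Binomial(16, 0.134); P(5 ≤ X ≤ 8) = Σ C(16,k) p^k (1−p)^(16−k) over k:
  k=5: C(16,5)·0.134^5·0.866^11 = 0.03877
  k=6: C(16,6)·0.134^6·0.866^10 = 0.01100
  k=7: C(16,7)·0.134^7·0.866^9 = 0.00243
  k=8: C(16,8)·0.134^8·0.866^8 = 0.00042
Total = 0.05262

0.053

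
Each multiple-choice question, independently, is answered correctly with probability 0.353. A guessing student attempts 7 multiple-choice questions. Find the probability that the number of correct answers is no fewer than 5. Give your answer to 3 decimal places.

X ~ Binomial(7, 0.353); P(X ≥ 5) = Σ C(7,k) p^k (1−p)^(7−k) over k:
  k=5: C(7,5)·0.353^5·0.647^2 = 0.04818
  k=6: C(7,6)·0.353^6·0.647^1 = 0.00876
  k=7: C(7,7)·0.353^7·0.647^0 = 0.00068
Total = 0.05763

0.058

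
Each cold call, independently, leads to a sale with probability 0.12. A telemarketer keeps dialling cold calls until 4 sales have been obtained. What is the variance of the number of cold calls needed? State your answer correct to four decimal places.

244.4444

Y = total cold calls until the fourth success; negative binomial with r=4, p=0.12.
Var(Y) = r(1−p)/p² = 4·0.88 / 0.12² = 244.444444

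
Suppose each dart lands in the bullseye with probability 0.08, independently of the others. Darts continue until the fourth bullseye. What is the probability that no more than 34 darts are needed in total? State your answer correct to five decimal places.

0.28755

Finishing within 34 darts ⇔ at least 4 successes in the first 34. With X ~ Binomial(34, 0.08), P(Y ≤ 34) = 1 − P(X ≤ 3).
  k=0: C(34,0)·0.08^0·0.92^34 = 0.0587200
  k=1: C(34,1)·0.08^1·0.92^33 = 0.1736070
  k=2: C(34,2)·0.08^2·0.92^32 = 0.2490883
  k=3: C(34,3)·0.08^3·0.92^31 = 0.2310384
1 − 0.7124537 = 0.2875463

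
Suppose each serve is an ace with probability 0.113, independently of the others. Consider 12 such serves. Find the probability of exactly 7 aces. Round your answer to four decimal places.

X ~ Binomial(n=12, p=0.113).
P(X=7) = C(12,7) · p^7 · (1−p)^5
= 792 · 2.3526e-07 · 0.54906 = 0.000102

0.0001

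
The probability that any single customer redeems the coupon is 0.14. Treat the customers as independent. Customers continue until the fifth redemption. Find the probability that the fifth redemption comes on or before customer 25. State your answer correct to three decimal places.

0.267

Finishing within 25 customers ⇔ at least 5 successes in the first 25. With X ~ Binomial(25, 0.14), P(Y ≤ 25) = 1 − P(X ≤ 4).
  k=0: C(25,0)·0.14^0·0.86^25 = 0.02304
  k=1: C(25,1)·0.14^1·0.86^24 = 0.09376
  k=2: C(25,2)·0.14^2·0.86^23 = 0.18316
  k=3: C(25,3)·0.14^3·0.86^22 = 0.22860
  k=4: C(25,4)·0.14^4·0.86^21 = 0.20468
1 − 0.73324 = 0.26676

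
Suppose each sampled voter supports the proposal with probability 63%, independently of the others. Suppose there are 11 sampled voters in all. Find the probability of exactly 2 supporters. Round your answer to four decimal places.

0.0028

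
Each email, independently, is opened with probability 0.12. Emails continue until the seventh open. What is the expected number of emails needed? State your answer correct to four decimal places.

Y = total emails until the seventh success; negative binomial with r=7, p=0.12.
E[Y] = r / p = 7 / 0.12 = 58.333333

58.3333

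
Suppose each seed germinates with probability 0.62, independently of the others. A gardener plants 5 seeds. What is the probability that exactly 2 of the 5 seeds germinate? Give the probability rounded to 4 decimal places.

0.2109

X ~ Binomial(n=5, p=0.62).
P(X=2) = C(5,2) · p^2 · (1−p)^3
= 10 · 0.3844 · 0.054872 = 0.210928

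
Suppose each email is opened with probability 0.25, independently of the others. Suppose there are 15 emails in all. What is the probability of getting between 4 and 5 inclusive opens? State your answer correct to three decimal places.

0.390

X ~ Binomial(15, 0.25); P(4 ≤ X ≤ 5) = Σ C(15,k) p^k (1−p)^(15−k) over k:
  k=4: C(15,4)·0.25^4·0.75^11 = 0.22520
  k=5: C(15,5)·0.25^5·0.75^10 = 0.16515
Total = 0.39035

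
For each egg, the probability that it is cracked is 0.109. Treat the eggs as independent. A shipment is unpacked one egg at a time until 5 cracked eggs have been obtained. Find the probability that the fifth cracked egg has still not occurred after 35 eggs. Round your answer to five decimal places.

Needing more than 35 eggs ⇔ fewer than 5 successes in the first 35. With X ~ Binomial(35, 0.109), P(Y > 35) = P(X ≤ 4).
  k=0: C(35,0)·0.109^0·0.891^35 = 0.0176084
  k=1: C(35,1)·0.109^1·0.891^34 = 0.0753939
  k=2: C(35,2)·0.109^2·0.891^33 = 0.1567957
  k=3: C(35,3)·0.109^3·0.891^32 = 0.2109967
  k=4: C(35,4)·0.109^4·0.891^31 = 0.2064973
P(X ≤ 4) = 0.6672921

0.66729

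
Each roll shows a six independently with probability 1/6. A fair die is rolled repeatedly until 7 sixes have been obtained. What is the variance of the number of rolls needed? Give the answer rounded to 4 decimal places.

210.0000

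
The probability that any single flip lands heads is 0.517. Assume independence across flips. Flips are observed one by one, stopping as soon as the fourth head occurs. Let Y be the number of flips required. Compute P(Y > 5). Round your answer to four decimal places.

Needing more than 5 flips ⇔ fewer than 4 successes in the first 5. With X ~ Binomial(5, 0.517), P(Y > 5) = P(X ≤ 3).
  k=0: C(5,0)·0.517^0·0.483^5 = 0.026287
  k=1: C(5,1)·0.517^1·0.483^4 = 0.140685
  k=2: C(5,2)·0.517^2·0.483^3 = 0.301177
  k=3: C(5,3)·0.517^3·0.483^2 = 0.322378
P(X ≤ 3) = 0.790528

0.7905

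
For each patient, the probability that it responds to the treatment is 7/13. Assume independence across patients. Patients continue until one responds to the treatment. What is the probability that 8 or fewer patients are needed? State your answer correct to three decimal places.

Y = number of patients to the first success; geometric, p = 0.538462.
P(Y ≤ 8) = 1 − (1−p)^8 = 1 − 0.00206 = 0.99794

0.998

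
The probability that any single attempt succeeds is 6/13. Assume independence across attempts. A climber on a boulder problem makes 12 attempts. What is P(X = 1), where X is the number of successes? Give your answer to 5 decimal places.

X ~ Binomial(n=12, p=0.461538).
P(X=1) = C(12,1) · p^1 · (1−p)^11
= 12 · 0.46154 · 0.0011033 = 0.0061107

0.00611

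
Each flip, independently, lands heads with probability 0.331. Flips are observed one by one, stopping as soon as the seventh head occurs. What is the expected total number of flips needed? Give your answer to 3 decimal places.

21.148

Y = total flips until the seventh success; negative binomial with r=7, p=0.331.
E[Y] = r / p = 7 / 0.331 = 21.14804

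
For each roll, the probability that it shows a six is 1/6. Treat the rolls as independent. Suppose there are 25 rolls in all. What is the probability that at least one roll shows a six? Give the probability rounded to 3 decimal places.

P(at least one) = 1 − P(none) = 1 − (1 − 0.166667)^25
= 1 − 0.01048 = 0.98952

0.990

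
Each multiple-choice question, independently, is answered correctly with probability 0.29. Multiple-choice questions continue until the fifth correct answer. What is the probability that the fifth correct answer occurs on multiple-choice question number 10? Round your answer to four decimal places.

0.0466

Y = trial on which the fifth success occurs; negative binomial, r=5, p=0.29.
P(Y=10) = C(9,4) · p^5 · (1−p)^5
= 126 · 0.0020511 · 0.18042 = 0.046629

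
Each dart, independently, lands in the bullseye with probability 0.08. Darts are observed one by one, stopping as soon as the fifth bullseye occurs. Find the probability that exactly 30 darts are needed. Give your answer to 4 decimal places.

Y = trial on which the fifth success occurs; negative binomial, r=5, p=0.08.
P(Y=30) = C(29,4) · p^5 · (1−p)^25
= 23751 · 3.2768e-06 · 0.12436 = 0.009679

0.0097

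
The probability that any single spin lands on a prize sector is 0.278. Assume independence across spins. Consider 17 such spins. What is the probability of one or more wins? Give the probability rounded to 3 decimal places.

0.996

P(at least one) = 1 − P(none) = 1 − (1 − 0.278)^17
= 1 − 0.00394 = 0.99606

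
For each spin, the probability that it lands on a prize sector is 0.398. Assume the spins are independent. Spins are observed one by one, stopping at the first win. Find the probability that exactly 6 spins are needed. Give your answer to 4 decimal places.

Geometric (trials to first success), p = 0.398.
P(Y = 6) = (1−p)^5 · p = 0.079065 · 0.398 = 0.031468

0.0315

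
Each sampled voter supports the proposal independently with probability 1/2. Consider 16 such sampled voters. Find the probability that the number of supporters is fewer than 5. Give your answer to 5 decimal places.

0.03841

X ~ Binomial(16, 0.50); P(X ≤ 4) = Σ C(16,k) p^k (1−p)^(16−k) over k:
  k=0: C(16,0)·0.50^0·0.50^16 = 0.0000153
  k=1: C(16,1)·0.50^1·0.50^15 = 0.0002441
  k=2: C(16,2)·0.50^2·0.50^14 = 0.0018311
  k=3: C(16,3)·0.50^3·0.50^13 = 0.0085449
  k=4: C(16,4)·0.50^4·0.50^12 = 0.0277710
Total = 0.0384064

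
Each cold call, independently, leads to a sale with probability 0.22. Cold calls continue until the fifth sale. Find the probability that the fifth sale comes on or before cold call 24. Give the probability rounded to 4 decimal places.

0.6338

Finishing within 24 cold calls ⇔ at least 5 successes in the first 24. With X ~ Binomial(24, 0.22), P(Y ≤ 24) = 1 − P(X ≤ 4).
  k=0: C(24,0)·0.22^0·0.78^24 = 0.002572
  k=1: C(24,1)·0.22^1·0.78^23 = 0.017410
  k=2: C(24,2)·0.22^2·0.78^22 = 0.056472
  k=3: C(24,3)·0.22^3·0.78^21 = 0.116806
  k=4: C(24,4)·0.22^4·0.78^20 = 0.172963
1 − 0.366224 = 0.633776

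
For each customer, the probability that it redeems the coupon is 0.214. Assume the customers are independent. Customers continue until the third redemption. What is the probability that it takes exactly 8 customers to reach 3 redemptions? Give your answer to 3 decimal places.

0.062

Y = trial on which the third success occurs; negative binomial, r=3, p=0.214.
P(Y=8) = C(7,2) · p^3 · (1−p)^5
= 21 · 0.0098003 · 0.29999 = 0.06174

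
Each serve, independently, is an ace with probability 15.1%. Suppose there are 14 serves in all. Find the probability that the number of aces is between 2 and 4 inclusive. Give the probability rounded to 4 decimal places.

0.5993

X ~ Binomial(14, 0.151); P(2 ≤ X ≤ 4) = Σ C(14,k) p^k (1−p)^(14−k) over k:
  k=2: C(14,2)·0.151^2·0.849^12 = 0.290996
  k=3: C(14,3)·0.151^3·0.849^11 = 0.207022
  k=4: C(14,4)·0.151^4·0.849^10 = 0.101256
Total = 0.599274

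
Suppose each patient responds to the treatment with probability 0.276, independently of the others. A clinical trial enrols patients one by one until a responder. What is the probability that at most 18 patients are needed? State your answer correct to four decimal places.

0.9970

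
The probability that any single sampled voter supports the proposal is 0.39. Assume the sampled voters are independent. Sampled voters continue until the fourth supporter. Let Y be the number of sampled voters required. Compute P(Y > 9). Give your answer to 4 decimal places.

0.5078

Needing more than 9 sampled voters ⇔ fewer than 4 successes in the first 9. With X ~ Binomial(9, 0.39), P(Y > 9) = P(X ≤ 3).
  k=0: C(9,0)·0.39^0·0.61^9 = 0.011694
  k=1: C(9,1)·0.39^1·0.61^8 = 0.067289
  k=2: C(9,2)·0.39^2·0.61^7 = 0.172084
  k=3: C(9,3)·0.39^3·0.61^6 = 0.256716
P(X ≤ 3) = 0.507783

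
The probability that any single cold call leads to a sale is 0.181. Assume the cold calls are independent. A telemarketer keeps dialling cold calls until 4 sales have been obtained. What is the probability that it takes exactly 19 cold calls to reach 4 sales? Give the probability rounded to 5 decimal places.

Y = trial on which the fourth success occurs; negative binomial, r=4, p=0.181.
P(Y=19) = C(18,3) · p^4 · (1−p)^15
= 816 · 0.0010733 · 0.050033 = 0.0438191

0.04382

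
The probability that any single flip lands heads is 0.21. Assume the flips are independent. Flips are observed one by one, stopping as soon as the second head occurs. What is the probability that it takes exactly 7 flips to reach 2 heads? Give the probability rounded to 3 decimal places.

Y = trial on which the second success occurs; negative binomial, r=2, p=0.21.
P(Y=7) = C(6,1) · p^2 · (1−p)^5
= 6 · 0.0441 · 0.30771 = 0.08142

0.081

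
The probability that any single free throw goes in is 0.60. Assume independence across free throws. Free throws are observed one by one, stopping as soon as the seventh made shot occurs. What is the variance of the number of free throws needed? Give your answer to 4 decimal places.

Y = total free throws until the seventh success; negative binomial with r=7, p=0.60.
Var(Y) = r(1−p)/p² = 7·0.40 / 0.60² = 7.777778

7.7778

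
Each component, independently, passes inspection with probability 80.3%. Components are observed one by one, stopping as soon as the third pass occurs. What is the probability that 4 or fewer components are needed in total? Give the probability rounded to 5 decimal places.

Finishing within 4 components ⇔ at least 3 successes in the first 4. With X ~ Binomial(4, 0.803), P(Y ≤ 4) = 1 − P(X ≤ 2).
  k=0: C(4,0)·0.803^0·0.197^4 = 0.0015061
  k=1: C(4,1)·0.803^1·0.197^3 = 0.0245569
  k=2: C(4,2)·0.803^2·0.197^2 = 0.1501464
1 − 0.1762094 = 0.8237906

0.82379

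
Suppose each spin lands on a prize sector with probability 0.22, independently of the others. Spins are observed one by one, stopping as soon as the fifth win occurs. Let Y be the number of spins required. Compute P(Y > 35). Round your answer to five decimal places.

0.08971

Needing more than 35 spins ⇔ fewer than 5 successes in the first 35. With X ~ Binomial(35, 0.22), P(Y > 35) = P(X ≤ 4).
  k=0: C(35,0)·0.22^0·0.78^35 = 0.0001672
  k=1: C(35,1)·0.22^1·0.78^34 = 0.0016508
  k=2: C(35,2)·0.22^2·0.78^33 = 0.0079156
  k=3: C(35,3)·0.22^3·0.78^32 = 0.0245587
  k=4: C(35,4)·0.22^4·0.78^31 = 0.0554145
P(X ≤ 4) = 0.0897068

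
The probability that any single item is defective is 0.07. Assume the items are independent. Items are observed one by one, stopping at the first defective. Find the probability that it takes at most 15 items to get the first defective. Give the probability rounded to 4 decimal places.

0.6633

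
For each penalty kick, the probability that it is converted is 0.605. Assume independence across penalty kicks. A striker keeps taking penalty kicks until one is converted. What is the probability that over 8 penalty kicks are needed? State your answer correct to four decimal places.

Y = number of penalty kicks to the first success; geometric, p = 0.605.
P(Y > 8) = P(first 8 all fail) = (1−p)^8 = 0.000593

0.0006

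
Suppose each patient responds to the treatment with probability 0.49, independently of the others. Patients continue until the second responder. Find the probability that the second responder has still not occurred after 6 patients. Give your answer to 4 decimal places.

Needing more than 6 patients ⇔ fewer than 2 successes in the first 6. With X ~ Binomial(6, 0.49), P(Y > 6) = P(X ≤ 1).
  k=0: C(6,0)·0.49^0·0.51^6 = 0.017596
  k=1: C(6,1)·0.49^1·0.51^5 = 0.101437
P(X ≤ 1) = 0.119034

0.1190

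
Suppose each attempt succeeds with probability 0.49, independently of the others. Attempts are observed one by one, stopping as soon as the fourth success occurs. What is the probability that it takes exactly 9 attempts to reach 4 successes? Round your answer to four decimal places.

0.1114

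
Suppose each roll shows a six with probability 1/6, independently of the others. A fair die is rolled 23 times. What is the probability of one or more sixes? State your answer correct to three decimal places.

P(at least one) = 1 − P(none) = 1 − (1 − 0.166667)^23
= 1 − 0.01509 = 0.98491

0.985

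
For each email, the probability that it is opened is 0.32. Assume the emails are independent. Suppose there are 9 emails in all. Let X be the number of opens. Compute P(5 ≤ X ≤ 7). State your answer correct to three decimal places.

X ~ Binomial(9, 0.32); P(5 ≤ X ≤ 7) = Σ C(9,k) p^k (1−p)^(9−k) over k:
  k=5: C(9,5)·0.32^5·0.68^4 = 0.09040
  k=6: C(9,6)·0.32^6·0.68^3 = 0.02836
  k=7: C(9,7)·0.32^7·0.68^2 = 0.00572
Total = 0.12448

0.124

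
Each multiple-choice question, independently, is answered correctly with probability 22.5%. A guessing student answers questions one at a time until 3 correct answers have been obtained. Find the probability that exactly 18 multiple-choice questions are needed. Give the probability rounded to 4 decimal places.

0.0339

Y = trial on which the third success occurs; negative binomial, r=3, p=0.225.
P(Y=18) = C(17,2) · p^3 · (1−p)^15
= 136 · 0.011391 · 0.021854 = 0.033854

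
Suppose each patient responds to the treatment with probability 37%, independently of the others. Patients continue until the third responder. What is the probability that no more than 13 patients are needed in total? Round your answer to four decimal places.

0.9125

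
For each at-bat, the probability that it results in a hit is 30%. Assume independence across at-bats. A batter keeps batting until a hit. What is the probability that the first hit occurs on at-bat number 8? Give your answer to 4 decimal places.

0.0247

Geometric (trials to first success), p = 0.30.
P(Y = 8) = (1−p)^7 · p = 0.082354 · 0.30 = 0.024706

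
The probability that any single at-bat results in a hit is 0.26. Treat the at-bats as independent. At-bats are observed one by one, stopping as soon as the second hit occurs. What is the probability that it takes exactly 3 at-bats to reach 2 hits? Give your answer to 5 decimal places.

0.10005

Y = trial on which the second success occurs; negative binomial, r=2, p=0.26.
P(Y=3) = C(2,1) · p^2 · (1−p)^1
= 2 · 0.0676 · 0.74 = 0.1000480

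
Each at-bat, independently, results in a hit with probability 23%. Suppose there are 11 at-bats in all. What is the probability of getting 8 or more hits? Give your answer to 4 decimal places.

0.0007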